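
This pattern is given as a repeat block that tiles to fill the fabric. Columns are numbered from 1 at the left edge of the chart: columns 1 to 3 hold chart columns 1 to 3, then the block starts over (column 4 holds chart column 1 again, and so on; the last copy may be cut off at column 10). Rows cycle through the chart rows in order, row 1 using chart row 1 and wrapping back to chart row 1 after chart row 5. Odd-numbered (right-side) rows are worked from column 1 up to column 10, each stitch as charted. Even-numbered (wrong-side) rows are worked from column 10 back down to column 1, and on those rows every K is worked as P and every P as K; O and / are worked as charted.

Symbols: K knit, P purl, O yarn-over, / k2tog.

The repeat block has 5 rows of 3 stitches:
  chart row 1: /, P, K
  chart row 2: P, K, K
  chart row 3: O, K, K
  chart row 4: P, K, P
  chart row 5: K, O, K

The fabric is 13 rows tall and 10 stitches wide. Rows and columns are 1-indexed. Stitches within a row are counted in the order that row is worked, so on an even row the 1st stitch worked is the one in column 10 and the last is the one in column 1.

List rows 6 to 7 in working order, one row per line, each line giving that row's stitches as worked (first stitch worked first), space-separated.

Row 6: chart row 1, WS - tiled (columns 1-10): / P K / P K / P K /; work from column 10 back to 1 with K<->P swapped.
Row 7: chart row 2, RS - tile across columns 1-10 and work as-is.

== ROWS AS WORKED ==
/ P K / P K / P K /
P K K P K K P K K P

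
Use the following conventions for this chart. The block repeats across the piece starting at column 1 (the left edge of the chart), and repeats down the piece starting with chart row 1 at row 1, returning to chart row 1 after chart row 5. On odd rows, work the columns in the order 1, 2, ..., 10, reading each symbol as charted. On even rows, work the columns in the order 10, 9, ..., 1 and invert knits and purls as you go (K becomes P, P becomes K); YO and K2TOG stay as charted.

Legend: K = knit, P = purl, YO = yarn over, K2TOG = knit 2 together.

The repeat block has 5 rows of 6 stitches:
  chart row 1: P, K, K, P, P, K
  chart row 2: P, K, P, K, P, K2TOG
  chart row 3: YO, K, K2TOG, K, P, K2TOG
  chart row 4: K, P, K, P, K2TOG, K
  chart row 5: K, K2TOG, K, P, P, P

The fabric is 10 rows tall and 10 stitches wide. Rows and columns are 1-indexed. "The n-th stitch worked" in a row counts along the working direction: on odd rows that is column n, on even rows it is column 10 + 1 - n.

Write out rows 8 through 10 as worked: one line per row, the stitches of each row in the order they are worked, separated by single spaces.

Row 8: chart row 3, WS - tiled (columns 1-10): YO K K2TOG K P K2TOG YO K K2TOG K; work from column 10 back to 1 with K<->P swapped.
Row 9: chart row 4, RS - tile across columns 1-10 and work as-is.
Row 10: chart row 5, WS - tiled (columns 1-10): K K2TOG K P P P K K2TOG K P; work from column 10 back to 1 with K<->P swapped.

Rows as worked:
P K2TOG P YO K2TOG K P K2TOG P YO
K P K P K2TOG K K P K P
K P K2TOG P K K K P K2TOG P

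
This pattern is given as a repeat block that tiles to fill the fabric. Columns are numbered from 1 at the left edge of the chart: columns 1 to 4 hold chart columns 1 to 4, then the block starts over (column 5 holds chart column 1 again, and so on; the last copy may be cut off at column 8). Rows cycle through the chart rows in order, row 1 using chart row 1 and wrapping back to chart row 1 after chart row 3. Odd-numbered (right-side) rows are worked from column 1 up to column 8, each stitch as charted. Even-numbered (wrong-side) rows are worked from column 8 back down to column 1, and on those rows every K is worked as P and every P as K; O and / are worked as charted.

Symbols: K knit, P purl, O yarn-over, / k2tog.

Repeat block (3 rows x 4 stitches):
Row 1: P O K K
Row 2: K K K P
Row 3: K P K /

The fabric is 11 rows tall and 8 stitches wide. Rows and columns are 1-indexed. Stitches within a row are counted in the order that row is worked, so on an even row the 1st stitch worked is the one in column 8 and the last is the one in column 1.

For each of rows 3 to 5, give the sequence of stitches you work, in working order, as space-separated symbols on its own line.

== ROWS AS WORKED ==
K P K / K P K /
P P O K P P O K
K K K P K K K P

Derivation:
Row 3: chart row 3, RS - tile across columns 1-8 and work as-is.
Row 4: chart row 1, WS - tiled (columns 1-8): P O K K P O K K; work from column 8 back to 1 with K<->P swapped.
Row 5: chart row 2, RS - tile across columns 1-8 and work as-is.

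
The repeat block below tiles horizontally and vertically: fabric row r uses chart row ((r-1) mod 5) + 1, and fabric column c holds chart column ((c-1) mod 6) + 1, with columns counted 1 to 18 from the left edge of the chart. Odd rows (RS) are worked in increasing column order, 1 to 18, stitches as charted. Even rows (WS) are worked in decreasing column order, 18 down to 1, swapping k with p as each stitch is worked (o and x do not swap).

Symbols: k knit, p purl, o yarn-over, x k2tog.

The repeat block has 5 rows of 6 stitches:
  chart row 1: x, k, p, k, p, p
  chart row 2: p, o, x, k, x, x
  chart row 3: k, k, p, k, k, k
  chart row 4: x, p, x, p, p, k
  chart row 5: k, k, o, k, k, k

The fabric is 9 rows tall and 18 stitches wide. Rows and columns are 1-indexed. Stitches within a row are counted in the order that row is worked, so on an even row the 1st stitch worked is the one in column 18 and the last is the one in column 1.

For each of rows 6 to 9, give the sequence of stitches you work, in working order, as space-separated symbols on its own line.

== ROWS AS WORKED ==
k k p k p x k k p k p x k k p k p x
p o x k x x p o x k x x p o x k x x
p p p k p p p p p k p p p p p k p p
x p x p p k x p x p p k x p x p p k

Derivation:
Row 6: chart row 1, WS - tiled (columns 1-18): x k p k p p x k p k p p x k p k p p; work from column 18 back to 1 with k<->p swapped.
Row 7: chart row 2, RS - tile across columns 1-18 and work as-is.
Row 8: chart row 3, WS - tiled (columns 1-18): k k p k k k k k p k k k k k p k k k; work from column 18 back to 1 with k<->p swapped.
Row 9: chart row 4, RS - tile across columns 1-18 and work as-is.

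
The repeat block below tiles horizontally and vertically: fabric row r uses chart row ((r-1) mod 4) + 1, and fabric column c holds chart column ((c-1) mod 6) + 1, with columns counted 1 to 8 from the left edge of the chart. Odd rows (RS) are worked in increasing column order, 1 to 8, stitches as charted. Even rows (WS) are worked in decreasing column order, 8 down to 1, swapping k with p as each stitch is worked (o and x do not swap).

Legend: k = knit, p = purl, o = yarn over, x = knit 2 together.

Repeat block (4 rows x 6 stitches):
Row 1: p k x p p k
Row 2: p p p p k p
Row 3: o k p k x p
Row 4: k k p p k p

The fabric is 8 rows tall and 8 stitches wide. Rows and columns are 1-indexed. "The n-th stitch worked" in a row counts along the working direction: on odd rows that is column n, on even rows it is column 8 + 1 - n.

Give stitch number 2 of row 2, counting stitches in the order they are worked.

Row 2 uses chart row ((2-1) mod 4)+1 = 2. Row 2 is even, so WS.
Chart row 2 tiled across columns 1-8: p p p p k p p p
WS row: flip the tiled sequence (start at column 8) and apply k<->p; o and x stay.
Row 2 as worked: k k k p k k k k
Counting 2 along the worked row gives k.

Stitch:
k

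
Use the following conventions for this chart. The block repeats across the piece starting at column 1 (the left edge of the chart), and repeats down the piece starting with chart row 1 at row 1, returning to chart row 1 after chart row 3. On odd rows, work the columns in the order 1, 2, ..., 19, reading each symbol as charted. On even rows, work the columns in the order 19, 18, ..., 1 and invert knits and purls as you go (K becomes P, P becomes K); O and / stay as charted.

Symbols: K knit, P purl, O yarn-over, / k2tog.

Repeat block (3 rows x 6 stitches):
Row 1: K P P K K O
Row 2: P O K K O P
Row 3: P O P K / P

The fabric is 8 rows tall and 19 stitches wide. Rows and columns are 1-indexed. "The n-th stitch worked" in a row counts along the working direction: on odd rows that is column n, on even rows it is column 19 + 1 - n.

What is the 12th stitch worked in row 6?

Result:
O

Derivation:
For row 6: chart row = ((6-1) mod 3) + 1 = 3; this is a WS (even) row.
Chart row 3 tiled across columns 1-19: P O P K / P P O P K / P P O P K / P P
WS row: flip the tiled sequence (start at column 19) and apply K<->P; O and / stay.
Row 6 as worked: K K / P K O K K / P K O K K / P K O K
Stitch 12 in working order -> O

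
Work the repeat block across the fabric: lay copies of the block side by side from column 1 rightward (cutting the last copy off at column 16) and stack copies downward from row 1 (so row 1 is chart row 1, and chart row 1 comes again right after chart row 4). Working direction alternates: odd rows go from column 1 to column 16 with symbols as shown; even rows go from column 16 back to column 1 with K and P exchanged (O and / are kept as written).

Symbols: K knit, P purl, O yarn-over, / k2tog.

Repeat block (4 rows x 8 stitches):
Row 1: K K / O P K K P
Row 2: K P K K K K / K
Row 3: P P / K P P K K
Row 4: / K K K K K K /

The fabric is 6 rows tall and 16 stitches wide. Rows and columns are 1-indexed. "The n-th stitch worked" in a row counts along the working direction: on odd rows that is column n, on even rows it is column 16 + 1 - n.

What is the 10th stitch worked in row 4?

Row 4: (4-1) mod 4 = 3, so use chart row 4. Even row -> WS.
Chart row 4 tiled across columns 1-16: / K K K K K K / / K K K K K K /
Wrong side: read the tiled row from column 16 down to 1 and exchange K with P (leave O, /).
Row 4 as worked: / P P P P P P / / P P P P P P /
Stitch 10 in working order -> P

Result:
P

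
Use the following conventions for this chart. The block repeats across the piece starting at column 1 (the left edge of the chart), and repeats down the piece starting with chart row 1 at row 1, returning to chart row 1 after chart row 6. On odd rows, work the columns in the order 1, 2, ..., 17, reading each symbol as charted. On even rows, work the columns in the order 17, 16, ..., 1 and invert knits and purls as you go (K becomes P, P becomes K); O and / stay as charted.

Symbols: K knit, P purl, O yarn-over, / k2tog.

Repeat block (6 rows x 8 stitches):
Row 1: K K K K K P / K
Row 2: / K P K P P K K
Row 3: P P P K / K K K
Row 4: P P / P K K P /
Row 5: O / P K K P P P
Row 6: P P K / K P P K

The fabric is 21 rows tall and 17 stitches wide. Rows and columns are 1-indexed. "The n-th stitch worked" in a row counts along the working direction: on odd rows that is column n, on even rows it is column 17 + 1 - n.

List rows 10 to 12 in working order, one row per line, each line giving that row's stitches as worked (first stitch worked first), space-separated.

Row 10: chart row 4, WS - tiled (columns 1-17): P P / P K K P / P P / P K K P / P; work from column 17 back to 1 with K<->P swapped.
Row 11: chart row 5, RS - tile across columns 1-17 and work as-is.
Row 12: chart row 6, WS - tiled (columns 1-17): P P K / K P P K P P K / K P P K P; work from column 17 back to 1 with K<->P swapped.

Result:
K / K P P K / K K / K P P K / K K
O / P K K P P P O / P K K P P P O
K P K K P / P K K P K K P / P K K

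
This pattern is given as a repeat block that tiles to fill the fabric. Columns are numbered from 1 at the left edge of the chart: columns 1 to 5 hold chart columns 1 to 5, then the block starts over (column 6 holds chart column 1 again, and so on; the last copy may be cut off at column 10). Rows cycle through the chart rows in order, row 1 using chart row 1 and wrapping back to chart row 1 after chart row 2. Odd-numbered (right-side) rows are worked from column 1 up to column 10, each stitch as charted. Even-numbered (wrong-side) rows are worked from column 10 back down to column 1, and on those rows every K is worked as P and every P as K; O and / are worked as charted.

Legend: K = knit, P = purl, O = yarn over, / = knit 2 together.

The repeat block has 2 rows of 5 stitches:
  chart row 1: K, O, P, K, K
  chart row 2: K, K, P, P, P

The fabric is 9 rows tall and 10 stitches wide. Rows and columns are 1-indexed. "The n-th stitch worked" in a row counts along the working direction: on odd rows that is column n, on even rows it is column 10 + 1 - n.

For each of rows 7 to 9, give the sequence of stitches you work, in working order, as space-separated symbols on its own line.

Result:
K O P K K K O P K K
K K K P P K K K P P
K O P K K K O P K K

Derivation:
Row 7: chart row 1, RS - tile across columns 1-10 and work as-is.
Row 8: chart row 2, WS - tiled (columns 1-10): K K P P P K K P P P; work from column 10 back to 1 with K<->P swapped.
Row 9: chart row 1, RS - tile across columns 1-10 and work as-is.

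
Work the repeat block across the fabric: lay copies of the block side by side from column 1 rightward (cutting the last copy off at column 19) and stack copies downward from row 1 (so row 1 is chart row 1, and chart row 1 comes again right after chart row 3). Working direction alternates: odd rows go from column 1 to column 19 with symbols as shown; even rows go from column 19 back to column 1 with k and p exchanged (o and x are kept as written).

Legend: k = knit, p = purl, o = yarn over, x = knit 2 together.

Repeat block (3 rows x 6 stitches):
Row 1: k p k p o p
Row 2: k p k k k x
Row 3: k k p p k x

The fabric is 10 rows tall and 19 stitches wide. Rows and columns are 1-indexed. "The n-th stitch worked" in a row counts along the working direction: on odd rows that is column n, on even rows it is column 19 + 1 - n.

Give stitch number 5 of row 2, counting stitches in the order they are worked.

Row 2 uses chart row ((2-1) mod 3)+1 = 2. Row 2 is even, so WS.
Chart row 2 tiled across columns 1-19: k p k k k x k p k k k x k p k k k x k
WS row: flip the tiled sequence (start at column 19) and apply k<->p; o and x stay.
Row 2 as worked: p x p p p k p x p p p k p x p p p k p
Stitch 5 in working order -> p

Stitch:
p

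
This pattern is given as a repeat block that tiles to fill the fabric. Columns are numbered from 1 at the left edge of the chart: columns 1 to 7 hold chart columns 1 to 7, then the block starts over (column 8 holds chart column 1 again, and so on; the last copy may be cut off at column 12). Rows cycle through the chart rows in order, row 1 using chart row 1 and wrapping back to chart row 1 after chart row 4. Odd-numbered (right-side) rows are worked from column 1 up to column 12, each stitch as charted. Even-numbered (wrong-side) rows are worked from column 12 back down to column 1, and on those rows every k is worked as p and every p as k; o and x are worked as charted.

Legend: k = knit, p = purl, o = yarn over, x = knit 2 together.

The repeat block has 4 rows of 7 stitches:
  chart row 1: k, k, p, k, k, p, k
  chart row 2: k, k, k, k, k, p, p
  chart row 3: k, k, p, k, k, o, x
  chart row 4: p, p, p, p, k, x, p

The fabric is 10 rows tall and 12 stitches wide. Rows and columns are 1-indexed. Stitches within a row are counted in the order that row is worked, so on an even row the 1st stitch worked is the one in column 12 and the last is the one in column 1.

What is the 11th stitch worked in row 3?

For row 3: chart row = ((3-1) mod 4) + 1 = 3; this is a RS (odd) row.
Chart row 3 tiled across columns 1-12: k k p k k o x k k p k k
RS: work column 1 to column 12, symbols as charted — the tiled row is the row as worked.
The 11th stitch worked is k.

== STITCH ==
k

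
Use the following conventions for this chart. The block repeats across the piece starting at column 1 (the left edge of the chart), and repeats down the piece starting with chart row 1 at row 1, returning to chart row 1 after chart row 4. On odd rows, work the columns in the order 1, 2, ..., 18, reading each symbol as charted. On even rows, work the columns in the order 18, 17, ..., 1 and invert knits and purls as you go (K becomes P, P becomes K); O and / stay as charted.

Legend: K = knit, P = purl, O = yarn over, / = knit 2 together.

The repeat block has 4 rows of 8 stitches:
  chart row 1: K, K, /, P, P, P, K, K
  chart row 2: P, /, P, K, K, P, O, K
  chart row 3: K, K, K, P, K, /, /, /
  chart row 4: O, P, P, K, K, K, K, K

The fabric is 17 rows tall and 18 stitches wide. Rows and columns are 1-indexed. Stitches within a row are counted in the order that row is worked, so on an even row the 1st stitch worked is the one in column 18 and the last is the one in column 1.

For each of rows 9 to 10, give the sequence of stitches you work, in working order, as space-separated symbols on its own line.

Result:
K K / P P P K K K K / P P P K K K K
/ K P O K P P K / K P O K P P K / K

Derivation:
Row 9: chart row 1, RS - tile across columns 1-18 and work as-is.
Row 10: chart row 2, WS - tiled (columns 1-18): P / P K K P O K P / P K K P O K P /; work from column 18 back to 1 with K<->P swapped.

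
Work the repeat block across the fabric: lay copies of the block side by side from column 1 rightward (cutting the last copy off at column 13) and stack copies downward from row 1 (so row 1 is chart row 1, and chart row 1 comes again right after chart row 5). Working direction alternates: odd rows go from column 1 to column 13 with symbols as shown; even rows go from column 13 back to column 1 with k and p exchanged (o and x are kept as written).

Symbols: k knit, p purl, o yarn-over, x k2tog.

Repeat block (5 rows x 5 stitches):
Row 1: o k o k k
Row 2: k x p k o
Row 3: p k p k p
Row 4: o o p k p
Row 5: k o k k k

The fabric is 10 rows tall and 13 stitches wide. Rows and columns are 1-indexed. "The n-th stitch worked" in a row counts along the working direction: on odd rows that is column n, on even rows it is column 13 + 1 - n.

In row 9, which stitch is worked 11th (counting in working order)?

Result:
o

Derivation:
For row 9: chart row = ((9-1) mod 5) + 1 = 4; this is a RS (odd) row.
Chart row 4 tiled across columns 1-13: o o p k p o o p k p o o p
RS: work column 1 to column 13, symbols as charted — the tiled row is the row as worked.
The 11th stitch worked is o.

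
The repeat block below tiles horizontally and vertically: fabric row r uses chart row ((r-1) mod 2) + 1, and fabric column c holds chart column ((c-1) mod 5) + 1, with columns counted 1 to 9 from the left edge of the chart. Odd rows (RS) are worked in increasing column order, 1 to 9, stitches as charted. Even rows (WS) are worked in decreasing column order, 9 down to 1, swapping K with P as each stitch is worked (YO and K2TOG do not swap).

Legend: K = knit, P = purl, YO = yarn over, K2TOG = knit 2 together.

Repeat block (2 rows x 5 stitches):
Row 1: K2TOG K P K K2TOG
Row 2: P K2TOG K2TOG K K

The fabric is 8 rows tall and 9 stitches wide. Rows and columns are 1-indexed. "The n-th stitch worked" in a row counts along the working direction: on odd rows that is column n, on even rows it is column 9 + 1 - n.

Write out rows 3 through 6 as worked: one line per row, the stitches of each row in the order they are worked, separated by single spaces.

== ROWS AS WORKED ==
K2TOG K P K K2TOG K2TOG K P K
P K2TOG K2TOG K P P K2TOG K2TOG K
K2TOG K P K K2TOG K2TOG K P K
P K2TOG K2TOG K P P K2TOG K2TOG K

Derivation:
Row 3: chart row 1, RS - tile across columns 1-9 and work as-is.
Row 4: chart row 2, WS - tiled (columns 1-9): P K2TOG K2TOG K K P K2TOG K2TOG K; work from column 9 back to 1 with K<->P swapped.
Row 5: chart row 1, RS - tile across columns 1-9 and work as-is.
Row 6: chart row 2, WS - tiled (columns 1-9): P K2TOG K2TOG K K P K2TOG K2TOG K; work from column 9 back to 1 with K<->P swapped.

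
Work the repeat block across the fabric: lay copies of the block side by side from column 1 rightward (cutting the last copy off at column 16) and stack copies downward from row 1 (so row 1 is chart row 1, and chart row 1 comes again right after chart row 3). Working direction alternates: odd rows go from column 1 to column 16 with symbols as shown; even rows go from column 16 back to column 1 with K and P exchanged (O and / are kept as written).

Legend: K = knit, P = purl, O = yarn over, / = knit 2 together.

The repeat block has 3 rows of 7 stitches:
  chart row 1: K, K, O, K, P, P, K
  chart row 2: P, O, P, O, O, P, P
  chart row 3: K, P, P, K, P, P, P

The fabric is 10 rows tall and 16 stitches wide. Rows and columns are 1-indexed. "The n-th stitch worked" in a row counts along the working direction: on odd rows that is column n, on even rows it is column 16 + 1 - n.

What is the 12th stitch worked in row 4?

For row 4: chart row = ((4-1) mod 3) + 1 = 1; this is a WS (even) row.
Chart row 1 tiled across columns 1-16: K K O K P P K K K O K P P K K K
WS: work from column 16 back to column 1 (reverse the tiled row), swapping K<->P (O and / unchanged).
Row 4 as worked: P P P K K P O P P P K K P O P P
Stitch 12 in working order -> K

== STITCH ==
K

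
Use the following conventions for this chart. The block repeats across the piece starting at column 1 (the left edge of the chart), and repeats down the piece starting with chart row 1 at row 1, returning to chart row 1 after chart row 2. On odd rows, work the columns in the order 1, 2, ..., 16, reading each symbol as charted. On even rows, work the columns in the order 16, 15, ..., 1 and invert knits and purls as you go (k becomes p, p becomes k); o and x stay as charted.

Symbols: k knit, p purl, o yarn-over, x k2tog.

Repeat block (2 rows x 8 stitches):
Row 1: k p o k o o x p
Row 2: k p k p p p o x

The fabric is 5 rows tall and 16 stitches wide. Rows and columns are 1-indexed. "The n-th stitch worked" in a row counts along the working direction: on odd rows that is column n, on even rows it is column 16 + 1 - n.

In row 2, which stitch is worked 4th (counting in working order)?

Result:
k

Derivation:
For row 2: chart row = ((2-1) mod 2) + 1 = 2; this is a WS (even) row.
Chart row 2 tiled across columns 1-16: k p k p p p o x k p k p p p o x
WS: work from column 16 back to column 1 (reverse the tiled row), swapping k<->p (o and x unchanged).
Row 2 as worked: x o k k k p k p x o k k k p k p
Stitch 4 in working order -> k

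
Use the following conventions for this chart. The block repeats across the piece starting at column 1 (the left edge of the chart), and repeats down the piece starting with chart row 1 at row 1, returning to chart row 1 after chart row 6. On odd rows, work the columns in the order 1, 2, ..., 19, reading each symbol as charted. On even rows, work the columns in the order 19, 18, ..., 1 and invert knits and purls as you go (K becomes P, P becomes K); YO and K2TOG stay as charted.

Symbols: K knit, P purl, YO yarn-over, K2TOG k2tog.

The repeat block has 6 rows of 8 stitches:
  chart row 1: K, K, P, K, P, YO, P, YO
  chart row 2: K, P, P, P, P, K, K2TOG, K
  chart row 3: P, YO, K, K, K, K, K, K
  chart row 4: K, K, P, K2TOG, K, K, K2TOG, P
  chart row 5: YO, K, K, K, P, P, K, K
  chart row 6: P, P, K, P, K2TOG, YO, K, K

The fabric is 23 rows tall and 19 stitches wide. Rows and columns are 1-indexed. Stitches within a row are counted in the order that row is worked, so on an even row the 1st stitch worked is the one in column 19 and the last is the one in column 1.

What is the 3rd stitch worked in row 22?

Stitch:
P

Derivation:
Row 22 uses chart row ((22-1) mod 6)+1 = 4. Row 22 is even, so WS.
Chart row 4 tiled across columns 1-19: K K P K2TOG K K K2TOG P K K P K2TOG K K K2TOG P K K P
WS: work from column 19 back to column 1 (reverse the tiled row), swapping K<->P (YO and K2TOG unchanged).
Row 22 as worked: K P P K K2TOG P P K2TOG K P P K K2TOG P P K2TOG K P P
Counting 3 along the worked row gives P.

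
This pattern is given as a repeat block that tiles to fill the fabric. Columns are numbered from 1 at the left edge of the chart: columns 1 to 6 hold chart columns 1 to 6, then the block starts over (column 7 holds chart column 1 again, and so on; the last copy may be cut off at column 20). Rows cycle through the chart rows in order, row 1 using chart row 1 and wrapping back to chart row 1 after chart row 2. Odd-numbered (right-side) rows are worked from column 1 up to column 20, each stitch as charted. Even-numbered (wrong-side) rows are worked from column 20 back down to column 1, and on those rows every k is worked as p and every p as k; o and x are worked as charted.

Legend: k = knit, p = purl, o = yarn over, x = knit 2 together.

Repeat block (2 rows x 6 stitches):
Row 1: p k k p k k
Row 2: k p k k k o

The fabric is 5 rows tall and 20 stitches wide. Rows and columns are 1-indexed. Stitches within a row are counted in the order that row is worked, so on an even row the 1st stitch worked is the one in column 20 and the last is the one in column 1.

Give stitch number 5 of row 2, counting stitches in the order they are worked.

Row 2: (2-1) mod 2 = 1, so use chart row 2. Even row -> WS.
Chart row 2 tiled across columns 1-20: k p k k k o k p k k k o k p k k k o k p
WS: work from column 20 back to column 1 (reverse the tiled row), swapping k<->p (o and x unchanged).
Row 2 as worked: k p o p p p k p o p p p k p o p p p k p
Stitch 5 in working order -> p

== STITCH ==
p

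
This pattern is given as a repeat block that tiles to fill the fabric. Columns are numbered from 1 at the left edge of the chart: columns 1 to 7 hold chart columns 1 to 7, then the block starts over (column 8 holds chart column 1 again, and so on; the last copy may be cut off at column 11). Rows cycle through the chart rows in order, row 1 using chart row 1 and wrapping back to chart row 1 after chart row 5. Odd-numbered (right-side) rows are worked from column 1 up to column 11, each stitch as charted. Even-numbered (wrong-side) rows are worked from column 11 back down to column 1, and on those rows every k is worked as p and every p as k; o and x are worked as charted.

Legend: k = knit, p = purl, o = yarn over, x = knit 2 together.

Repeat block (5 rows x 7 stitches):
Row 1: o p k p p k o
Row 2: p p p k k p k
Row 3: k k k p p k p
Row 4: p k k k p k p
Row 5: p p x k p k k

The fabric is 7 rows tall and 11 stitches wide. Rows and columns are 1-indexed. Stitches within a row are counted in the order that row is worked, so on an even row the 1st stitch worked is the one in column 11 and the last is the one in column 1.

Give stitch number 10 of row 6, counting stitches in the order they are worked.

Row 6: (6-1) mod 5 = 0, so use chart row 1. Even row -> WS.
Chart row 1 tiled across columns 1-11: o p k p p k o o p k p
Wrong side: read the tiled row from column 11 down to 1 and exchange k with p (leave o, x).
Row 6 as worked: k p k o o p k k p k o
Stitch 10 in working order -> k

Stitch:
k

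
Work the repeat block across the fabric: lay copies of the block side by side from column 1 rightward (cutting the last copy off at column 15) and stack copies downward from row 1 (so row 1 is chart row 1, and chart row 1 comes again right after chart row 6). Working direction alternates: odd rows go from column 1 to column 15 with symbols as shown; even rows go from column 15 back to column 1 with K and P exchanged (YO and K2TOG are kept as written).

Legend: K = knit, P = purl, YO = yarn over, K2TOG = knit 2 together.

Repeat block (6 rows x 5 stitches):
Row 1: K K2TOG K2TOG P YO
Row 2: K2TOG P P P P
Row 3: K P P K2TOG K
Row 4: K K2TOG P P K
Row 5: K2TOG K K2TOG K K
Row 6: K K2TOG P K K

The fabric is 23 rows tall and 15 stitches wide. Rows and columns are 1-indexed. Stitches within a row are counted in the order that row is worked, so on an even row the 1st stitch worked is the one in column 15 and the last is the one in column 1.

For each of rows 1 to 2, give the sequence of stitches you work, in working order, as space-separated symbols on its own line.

Row 1: chart row 1, RS - tile across columns 1-15 and work as-is.
Row 2: chart row 2, WS - tiled (columns 1-15): K2TOG P P P P K2TOG P P P P K2TOG P P P P; work from column 15 back to 1 with K<->P swapped.

Result:
K K2TOG K2TOG P YO K K2TOG K2TOG P YO K K2TOG K2TOG P YO
K K K K K2TOG K K K K K2TOG K K K K K2TOG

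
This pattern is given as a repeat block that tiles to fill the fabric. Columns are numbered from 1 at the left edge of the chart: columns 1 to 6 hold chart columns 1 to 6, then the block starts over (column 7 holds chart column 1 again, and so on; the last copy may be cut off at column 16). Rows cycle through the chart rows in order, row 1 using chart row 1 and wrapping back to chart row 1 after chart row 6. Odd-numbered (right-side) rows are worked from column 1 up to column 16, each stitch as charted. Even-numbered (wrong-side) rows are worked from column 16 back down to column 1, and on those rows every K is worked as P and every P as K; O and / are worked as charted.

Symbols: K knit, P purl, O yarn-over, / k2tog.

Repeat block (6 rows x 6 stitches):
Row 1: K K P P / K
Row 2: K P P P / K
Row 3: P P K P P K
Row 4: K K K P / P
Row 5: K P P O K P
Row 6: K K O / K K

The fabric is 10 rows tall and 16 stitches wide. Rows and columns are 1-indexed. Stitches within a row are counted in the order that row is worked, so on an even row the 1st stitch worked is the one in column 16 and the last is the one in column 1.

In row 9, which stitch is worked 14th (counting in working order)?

Result:
P

Derivation:
For row 9: chart row = ((9-1) mod 6) + 1 = 3; this is a RS (odd) row.
Chart row 3 tiled across columns 1-16: P P K P P K P P K P P K P P K P
Right side: take the tiled row as-is (worked left to right from column 1).
Stitch 14 in working order -> P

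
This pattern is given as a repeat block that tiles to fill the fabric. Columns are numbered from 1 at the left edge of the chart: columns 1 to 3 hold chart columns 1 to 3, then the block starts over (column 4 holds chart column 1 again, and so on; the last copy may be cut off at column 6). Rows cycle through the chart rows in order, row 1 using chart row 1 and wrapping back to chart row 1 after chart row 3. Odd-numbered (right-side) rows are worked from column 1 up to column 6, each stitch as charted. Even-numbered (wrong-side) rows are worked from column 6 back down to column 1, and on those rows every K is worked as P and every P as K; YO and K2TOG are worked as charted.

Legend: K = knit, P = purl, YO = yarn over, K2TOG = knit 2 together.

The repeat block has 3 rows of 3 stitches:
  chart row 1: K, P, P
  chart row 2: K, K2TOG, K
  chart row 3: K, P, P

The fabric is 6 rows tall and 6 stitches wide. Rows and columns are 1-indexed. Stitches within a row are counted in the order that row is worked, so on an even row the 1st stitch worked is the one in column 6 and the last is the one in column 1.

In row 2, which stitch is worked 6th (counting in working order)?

Result:
P

Derivation:
Row 2 uses chart row ((2-1) mod 3)+1 = 2. Row 2 is even, so WS.
Chart row 2 tiled across columns 1-6: K K2TOG K K K2TOG K
WS: work from column 6 back to column 1 (reverse the tiled row), swapping K<->P (YO and K2TOG unchanged).
Row 2 as worked: P K2TOG P P K2TOG P
Counting 6 along the worked row gives P.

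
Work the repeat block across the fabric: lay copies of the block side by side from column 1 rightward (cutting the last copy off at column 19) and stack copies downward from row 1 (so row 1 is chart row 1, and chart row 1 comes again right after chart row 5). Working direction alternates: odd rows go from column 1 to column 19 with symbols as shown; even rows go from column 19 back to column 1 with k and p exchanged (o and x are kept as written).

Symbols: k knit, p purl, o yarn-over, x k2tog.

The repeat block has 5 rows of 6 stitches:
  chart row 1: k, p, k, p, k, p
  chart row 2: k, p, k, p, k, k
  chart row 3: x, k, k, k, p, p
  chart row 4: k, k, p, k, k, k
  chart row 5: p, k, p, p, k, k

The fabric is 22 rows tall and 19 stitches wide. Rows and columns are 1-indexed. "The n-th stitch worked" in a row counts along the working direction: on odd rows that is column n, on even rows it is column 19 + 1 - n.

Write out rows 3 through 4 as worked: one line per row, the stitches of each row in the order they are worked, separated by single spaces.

== ROWS AS WORKED ==
x k k k p p x k k k p p x k k k p p x
p p p p k p p p p p k p p p p p k p p

Derivation:
Row 3: chart row 3, RS - tile across columns 1-19 and work as-is.
Row 4: chart row 4, WS - tiled (columns 1-19): k k p k k k k k p k k k k k p k k k k; work from column 19 back to 1 with k<->p swapped.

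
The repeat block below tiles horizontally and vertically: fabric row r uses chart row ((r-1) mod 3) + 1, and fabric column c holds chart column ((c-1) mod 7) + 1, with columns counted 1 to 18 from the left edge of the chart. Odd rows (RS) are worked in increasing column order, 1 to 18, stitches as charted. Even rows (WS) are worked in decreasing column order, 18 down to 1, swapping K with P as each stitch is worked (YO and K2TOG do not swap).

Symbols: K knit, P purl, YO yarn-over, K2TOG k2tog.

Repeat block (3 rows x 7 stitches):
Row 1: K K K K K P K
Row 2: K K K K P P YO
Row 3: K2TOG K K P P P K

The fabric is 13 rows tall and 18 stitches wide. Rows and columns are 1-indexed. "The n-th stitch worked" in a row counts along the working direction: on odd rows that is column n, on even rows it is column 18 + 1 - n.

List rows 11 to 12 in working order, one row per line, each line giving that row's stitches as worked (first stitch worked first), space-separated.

Rows as worked:
K K K K P P YO K K K K P P YO K K K K
K P P K2TOG P K K K P P K2TOG P K K K P P K2TOG

Derivation:
Row 11: chart row 2, RS - tile across columns 1-18 and work as-is.
Row 12: chart row 3, WS - tiled (columns 1-18): K2TOG K K P P P K K2TOG K K P P P K K2TOG K K P; work from column 18 back to 1 with K<->P swapped.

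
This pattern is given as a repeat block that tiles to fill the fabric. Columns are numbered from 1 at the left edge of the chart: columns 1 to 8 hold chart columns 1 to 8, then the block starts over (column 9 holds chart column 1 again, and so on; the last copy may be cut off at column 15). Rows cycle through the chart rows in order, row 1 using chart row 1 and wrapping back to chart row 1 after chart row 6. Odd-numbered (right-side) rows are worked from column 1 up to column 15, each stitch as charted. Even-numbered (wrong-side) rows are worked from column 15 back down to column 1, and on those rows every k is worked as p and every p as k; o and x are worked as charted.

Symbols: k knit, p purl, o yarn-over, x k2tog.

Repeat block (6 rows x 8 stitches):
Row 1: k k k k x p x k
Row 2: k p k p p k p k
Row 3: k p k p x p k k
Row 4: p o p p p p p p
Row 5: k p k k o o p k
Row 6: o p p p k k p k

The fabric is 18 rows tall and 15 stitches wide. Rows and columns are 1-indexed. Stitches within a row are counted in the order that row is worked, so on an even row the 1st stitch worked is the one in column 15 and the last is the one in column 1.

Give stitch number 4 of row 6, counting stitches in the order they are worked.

For row 6: chart row = ((6-1) mod 6) + 1 = 6; this is a WS (even) row.
Chart row 6 tiled across columns 1-15: o p p p k k p k o p p p k k p
Wrong side: read the tiled row from column 15 down to 1 and exchange k with p (leave o, x).
Row 6 as worked: k p p k k k o p k p p k k k o
The 4th stitch worked is k.

== STITCH ==
k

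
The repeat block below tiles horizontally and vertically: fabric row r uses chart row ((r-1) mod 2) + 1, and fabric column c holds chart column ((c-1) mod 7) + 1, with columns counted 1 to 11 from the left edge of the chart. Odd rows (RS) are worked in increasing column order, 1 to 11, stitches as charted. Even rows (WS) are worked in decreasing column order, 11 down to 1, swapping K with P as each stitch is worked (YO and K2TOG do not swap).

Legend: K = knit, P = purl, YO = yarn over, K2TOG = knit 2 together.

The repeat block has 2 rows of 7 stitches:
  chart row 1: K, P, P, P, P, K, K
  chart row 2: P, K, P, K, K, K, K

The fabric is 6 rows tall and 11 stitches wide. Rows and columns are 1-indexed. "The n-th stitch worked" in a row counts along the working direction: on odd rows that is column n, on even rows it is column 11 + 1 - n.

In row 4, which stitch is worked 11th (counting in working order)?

Result:
K

Derivation:
Row 4 uses chart row ((4-1) mod 2)+1 = 2. Row 4 is even, so WS.
Chart row 2 tiled across columns 1-11: P K P K K K K P K P K
WS: work from column 11 back to column 1 (reverse the tiled row), swapping K<->P (YO and K2TOG unchanged).
Row 4 as worked: P K P K P P P P K P K
Stitch 11 in working order -> K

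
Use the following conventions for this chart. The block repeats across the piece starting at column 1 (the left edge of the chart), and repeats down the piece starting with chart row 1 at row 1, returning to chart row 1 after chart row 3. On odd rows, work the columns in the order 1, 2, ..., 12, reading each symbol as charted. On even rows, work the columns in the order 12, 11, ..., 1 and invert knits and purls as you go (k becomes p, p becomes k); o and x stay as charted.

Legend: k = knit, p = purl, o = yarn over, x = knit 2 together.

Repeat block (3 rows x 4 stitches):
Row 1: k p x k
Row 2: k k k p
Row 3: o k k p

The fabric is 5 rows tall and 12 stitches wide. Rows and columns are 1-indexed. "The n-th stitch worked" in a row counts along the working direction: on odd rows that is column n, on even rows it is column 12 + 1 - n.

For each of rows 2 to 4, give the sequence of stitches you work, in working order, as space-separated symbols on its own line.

Rows as worked:
k p p p k p p p k p p p
o k k p o k k p o k k p
p x k p p x k p p x k p

Derivation:
Row 2: chart row 2, WS - tiled (columns 1-12): k k k p k k k p k k k p; work from column 12 back to 1 with k<->p swapped.
Row 3: chart row 3, RS - tile across columns 1-12 and work as-is.
Row 4: chart row 1, WS - tiled (columns 1-12): k p x k k p x k k p x k; work from column 12 back to 1 with k<->p swapped.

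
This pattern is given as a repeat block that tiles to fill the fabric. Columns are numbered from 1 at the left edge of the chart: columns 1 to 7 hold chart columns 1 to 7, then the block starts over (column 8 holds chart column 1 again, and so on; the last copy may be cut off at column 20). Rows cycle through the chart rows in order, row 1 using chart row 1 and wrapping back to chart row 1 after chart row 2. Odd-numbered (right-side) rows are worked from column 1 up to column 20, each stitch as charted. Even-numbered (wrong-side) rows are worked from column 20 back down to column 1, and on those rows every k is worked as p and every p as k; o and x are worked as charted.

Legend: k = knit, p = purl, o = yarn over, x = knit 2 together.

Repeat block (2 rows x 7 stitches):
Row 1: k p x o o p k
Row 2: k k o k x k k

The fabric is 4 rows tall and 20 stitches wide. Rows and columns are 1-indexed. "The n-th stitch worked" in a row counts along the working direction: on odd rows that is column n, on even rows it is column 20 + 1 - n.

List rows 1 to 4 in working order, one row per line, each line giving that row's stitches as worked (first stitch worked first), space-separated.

Row 1: chart row 1, RS - tile across columns 1-20 and work as-is.
Row 2: chart row 2, WS - tiled (columns 1-20): k k o k x k k k k o k x k k k k o k x k; work from column 20 back to 1 with k<->p swapped.
Row 3: chart row 1, RS - tile across columns 1-20 and work as-is.
Row 4: chart row 2, WS - tiled (columns 1-20): k k o k x k k k k o k x k k k k o k x k; work from column 20 back to 1 with k<->p swapped.

Result:
k p x o o p k k p x o o p k k p x o o p
p x p o p p p p x p o p p p p x p o p p
k p x o o p k k p x o o p k k p x o o p
p x p o p p p p x p o p p p p x p o p p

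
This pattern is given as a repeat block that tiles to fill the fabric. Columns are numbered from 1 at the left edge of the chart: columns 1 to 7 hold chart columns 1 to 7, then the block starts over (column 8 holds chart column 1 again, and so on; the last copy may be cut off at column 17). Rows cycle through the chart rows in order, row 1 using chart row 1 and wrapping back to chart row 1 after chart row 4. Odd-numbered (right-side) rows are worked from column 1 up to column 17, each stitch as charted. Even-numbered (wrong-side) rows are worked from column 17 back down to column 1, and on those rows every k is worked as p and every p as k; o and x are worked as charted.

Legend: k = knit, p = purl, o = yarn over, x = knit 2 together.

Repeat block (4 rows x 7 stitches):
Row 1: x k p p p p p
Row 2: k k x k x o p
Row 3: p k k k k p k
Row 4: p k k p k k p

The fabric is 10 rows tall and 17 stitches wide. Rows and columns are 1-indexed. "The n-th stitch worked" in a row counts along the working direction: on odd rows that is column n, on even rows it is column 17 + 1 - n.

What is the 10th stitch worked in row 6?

== STITCH ==
p

Derivation:
Row 6 uses chart row ((6-1) mod 4)+1 = 2. Row 6 is even, so WS.
Chart row 2 tiled across columns 1-17: k k x k x o p k k x k x o p k k x
Wrong side: read the tiled row from column 17 down to 1 and exchange k with p (leave o, x).
Row 6 as worked: x p p k o x p x p p k o x p x p p
Stitch 10 in working order -> p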